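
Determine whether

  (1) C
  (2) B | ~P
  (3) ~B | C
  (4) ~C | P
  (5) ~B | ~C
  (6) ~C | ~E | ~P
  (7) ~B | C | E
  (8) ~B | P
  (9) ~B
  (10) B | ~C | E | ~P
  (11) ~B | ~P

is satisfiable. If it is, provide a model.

Unsatisfiable — no assignment works.

Case B = True:
  Clause (~B) is falsified — contradiction.
Case B = False:
  (C) forces C = True.
  (B | ~P) forces P = False.
  Clause (~C | P) is falsified — contradiction.
Both cases fail, so the formula is unsatisfiable.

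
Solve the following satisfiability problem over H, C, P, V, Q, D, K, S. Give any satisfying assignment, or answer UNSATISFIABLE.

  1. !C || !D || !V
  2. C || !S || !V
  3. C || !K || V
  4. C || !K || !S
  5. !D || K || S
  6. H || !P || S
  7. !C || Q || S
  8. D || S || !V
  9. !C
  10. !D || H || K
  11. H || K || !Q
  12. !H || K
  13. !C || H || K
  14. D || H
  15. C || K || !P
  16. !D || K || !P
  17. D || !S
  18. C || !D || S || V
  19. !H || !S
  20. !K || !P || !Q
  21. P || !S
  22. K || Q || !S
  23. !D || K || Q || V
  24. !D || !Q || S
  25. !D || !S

H = True, C = False, P = False, V = True, Q = False, D = True, K = True, S = False

Unit clause (!C) forces C = False.
Set H = True.
  then (!H || K) forces K = True.
  then (!H || !S) forces S = False.
  then (C || !K || V) forces V = True.
  then (D || S || !V) forces D = True.
  then (!D || !Q || S) forces Q = False.
Set P = False.
All clauses satisfied.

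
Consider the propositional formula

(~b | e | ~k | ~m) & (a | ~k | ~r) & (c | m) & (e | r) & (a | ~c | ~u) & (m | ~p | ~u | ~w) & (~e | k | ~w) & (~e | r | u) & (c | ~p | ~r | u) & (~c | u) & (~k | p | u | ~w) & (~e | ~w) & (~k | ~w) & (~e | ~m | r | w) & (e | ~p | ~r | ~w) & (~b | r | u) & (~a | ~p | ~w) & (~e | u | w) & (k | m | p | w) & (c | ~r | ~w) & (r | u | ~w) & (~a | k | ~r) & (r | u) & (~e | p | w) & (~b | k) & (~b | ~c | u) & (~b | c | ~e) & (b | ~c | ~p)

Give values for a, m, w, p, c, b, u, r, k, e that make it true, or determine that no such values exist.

a = True, m = True, w = False, p = False, c = True, b = False, u = True, r = True, k = True, e = False

Set a = True.
Set m = True.
Set w = False.
Set p = False.
  then (~e | p | w) forces e = False.
  then (e | r) forces r = True.
  then (~a | k | ~r) forces k = True.
  then (~b | e | ~k | ~m) forces b = False.
Set c = True.
  then (~c | u) forces u = True.
All clauses satisfied.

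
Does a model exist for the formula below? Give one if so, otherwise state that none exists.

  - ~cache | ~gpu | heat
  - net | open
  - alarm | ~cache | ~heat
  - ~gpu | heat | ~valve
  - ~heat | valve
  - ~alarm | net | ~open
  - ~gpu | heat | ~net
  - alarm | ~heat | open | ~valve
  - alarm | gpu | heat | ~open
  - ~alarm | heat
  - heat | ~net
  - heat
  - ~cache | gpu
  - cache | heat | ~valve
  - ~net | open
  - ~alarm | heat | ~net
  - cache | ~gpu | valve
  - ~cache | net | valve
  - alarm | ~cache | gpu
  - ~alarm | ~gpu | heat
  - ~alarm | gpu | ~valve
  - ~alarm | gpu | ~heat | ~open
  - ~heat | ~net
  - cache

Unsatisfiable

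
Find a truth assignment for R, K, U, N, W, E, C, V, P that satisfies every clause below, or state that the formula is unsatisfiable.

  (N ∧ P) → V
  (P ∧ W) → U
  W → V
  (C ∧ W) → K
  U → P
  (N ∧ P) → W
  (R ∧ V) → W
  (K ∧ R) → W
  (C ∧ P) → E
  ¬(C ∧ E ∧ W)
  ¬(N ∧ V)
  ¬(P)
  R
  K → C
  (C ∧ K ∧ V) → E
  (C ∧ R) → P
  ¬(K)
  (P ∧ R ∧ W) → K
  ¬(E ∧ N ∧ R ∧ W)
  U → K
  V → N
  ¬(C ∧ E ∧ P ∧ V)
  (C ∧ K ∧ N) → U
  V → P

Unit clause (¬K) forces K = False.
Unit clause (R) forces R = True.
Unit clause (¬P) forces P = False.
In (P ∨ ¬V) only ¬V is left, so V = False.
In (K ∨ ¬U) only ¬U is left, so U = False.
In (¬C ∨ P ∨ ¬R) only ¬C is left, so C = False.
In (V ∨ ¬W) only ¬W is left, so W = False.
Set N = False.
Set E = False.
All clauses satisfied.

R = True; K = False; U = False; N = False; W = False; E = False; C = False; V = False; P = False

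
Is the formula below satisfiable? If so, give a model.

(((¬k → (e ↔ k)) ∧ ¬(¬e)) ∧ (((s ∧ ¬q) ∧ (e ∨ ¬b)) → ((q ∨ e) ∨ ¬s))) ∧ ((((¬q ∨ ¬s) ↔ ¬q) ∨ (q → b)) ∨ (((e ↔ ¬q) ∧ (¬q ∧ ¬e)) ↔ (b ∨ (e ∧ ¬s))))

e = True, s = True, q = False, b = False, k = True

  ((¬k → (e ↔ k)) ∧ ¬(¬e)) ∧ (((s ∧ ¬q) ∧ (e ∨ ¬b)) → ((q ∨ e) ∨ ¬s)) = True
    (¬k → (e ↔ k)) ∧ ¬(¬e) = True
      ¬k → (e ↔ k) = True
        ¬k = False
        e ↔ k = True
      ¬(¬e) = True
        ¬e = False
    ((s ∧ ¬q) ∧ (e ∨ ¬b)) → ((q ∨ e) ∨ ¬s) = True
      (s ∧ ¬q) ∧ (e ∨ ¬b) = True
        s ∧ ¬q = True
          ¬q = True
        e ∨ ¬b = True
          ¬b = True
      (q ∨ e) ∨ ¬s = True
        q ∨ e = True
        ¬s = False
  (((¬q ∨ ¬s) ↔ ¬q) ∨ (q → b)) ∨ (((e ↔ ¬q) ∧ (¬q ∧ ¬e)) ↔ (b ∨ (e ∧ ¬s))) = True
    ((¬q ∨ ¬s) ↔ ¬q) ∨ (q → b) = True
      (¬q ∨ ¬s) ↔ ¬q = True
        ¬q ∨ ¬s = True
          ¬q = True
          ¬s = False
        ¬q = True
      q → b = True
    ((e ↔ ¬q) ∧ (¬q ∧ ¬e)) ↔ (b ∨ (e ∧ ¬s)) = True
      (e ↔ ¬q) ∧ (¬q ∧ ¬e) = False
        e ↔ ¬q = True
          ¬q = True
        ¬q ∧ ¬e = False
          ¬q = True
          ¬e = False
      b ∨ (e ∧ ¬s) = False
        e ∧ ¬s = False
          ¬s = False
Both conjuncts True, so the formula holds.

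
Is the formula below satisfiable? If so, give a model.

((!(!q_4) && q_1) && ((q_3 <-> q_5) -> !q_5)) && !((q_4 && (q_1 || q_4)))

Case q_4 = True: the conjunct !((q_4 && (q_1 || q_4))) becomes !((True && True)) = False.
Case q_4 = False: the conjunct !(!q_4) becomes !(!False) = False.
Both cases fail — unsatisfiable.

The formula is unsatisfiable.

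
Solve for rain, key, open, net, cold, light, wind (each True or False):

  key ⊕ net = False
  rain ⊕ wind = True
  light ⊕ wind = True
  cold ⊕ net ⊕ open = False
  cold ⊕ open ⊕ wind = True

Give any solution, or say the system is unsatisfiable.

rain = False; key = False; open = True; net = False; cold = True; light = False; wind = True

key ⊕ net = F ⊕ F = False ✓
rain ⊕ wind = F ⊕ T = True ✓
light ⊕ wind = F ⊕ T = True ✓
cold ⊕ net ⊕ open = T ⊕ F ⊕ T = False ✓
cold ⊕ open ⊕ wind = T ⊕ T ⊕ T = True ✓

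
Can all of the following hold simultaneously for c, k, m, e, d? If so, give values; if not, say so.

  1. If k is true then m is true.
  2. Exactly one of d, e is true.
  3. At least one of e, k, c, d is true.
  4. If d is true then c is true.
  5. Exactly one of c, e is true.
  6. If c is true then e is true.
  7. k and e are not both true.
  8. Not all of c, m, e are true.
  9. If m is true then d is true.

c = False, k = False, m = False, e = True, d = False

  (1) k=F ⇒ m: vacuous ✓
  (2) {d, e}: 1 true — exactly one ✓
  (3) {e, k, c, d}: 1 true — at least one ✓
  (4) d=F ⇒ c: vacuous ✓
  (5) {c, e}: 1 true — exactly one ✓
  (6) c=F ⇒ e: vacuous ✓
  (7) k=F, e=T — not both ✓
  (8) {c, m, e}: 1/3 true — not all ✓
  (9) m=F ⇒ d: vacuous ✓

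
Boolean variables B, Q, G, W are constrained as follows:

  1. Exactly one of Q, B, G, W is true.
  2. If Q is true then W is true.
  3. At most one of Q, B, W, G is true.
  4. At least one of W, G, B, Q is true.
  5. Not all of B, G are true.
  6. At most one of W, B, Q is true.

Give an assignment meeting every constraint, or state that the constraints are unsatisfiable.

B: True, Q: False, G: False, W: False

  (1) {Q, B, G, W}: 1 true — exactly one ✓
  (2) Q=F ⇒ W: vacuous ✓
  (3) {Q, B, W, G}: 1 true — at most one ✓
  (4) {W, G, B, Q}: 1 true — at least one ✓
  (5) {B, G}: 1/2 true — not all ✓
  (6) {W, B, Q}: 1 true — at most one ✓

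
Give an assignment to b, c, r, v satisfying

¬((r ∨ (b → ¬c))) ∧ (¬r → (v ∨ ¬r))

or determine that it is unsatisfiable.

b = True, c = True, r = False, v = False

  ¬((r ∨ (b → ¬c))) = True
    r ∨ (b → ¬c) = False
      b → ¬c = False
        ¬c = False
  ¬r → (v ∨ ¬r) = True
    ¬r = True
    v ∨ ¬r = True
      ¬r = True
Both conjuncts True, so the formula holds.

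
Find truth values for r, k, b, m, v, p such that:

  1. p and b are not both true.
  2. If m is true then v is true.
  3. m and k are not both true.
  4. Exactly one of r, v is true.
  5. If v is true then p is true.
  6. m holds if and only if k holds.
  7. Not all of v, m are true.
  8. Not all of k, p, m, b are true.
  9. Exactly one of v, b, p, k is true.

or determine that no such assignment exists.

r: True; k: False; b: True; m: False; v: False; p: False

  (1) p=F, b=T — not both ✓
  (2) m=F ⇒ v: vacuous ✓
  (3) m=F, k=F — not both ✓
  (4) {r, v}: 1 true — exactly one ✓
  (5) v=F ⇒ p: vacuous ✓
  (6) m=F, k=F — same ✓
  (7) {v, m}: 0/2 true — not all ✓
  (8) {k, p, m, b}: 1/4 true — not all ✓
  (9) {v, b, p, k}: 1 true — exactly one ✓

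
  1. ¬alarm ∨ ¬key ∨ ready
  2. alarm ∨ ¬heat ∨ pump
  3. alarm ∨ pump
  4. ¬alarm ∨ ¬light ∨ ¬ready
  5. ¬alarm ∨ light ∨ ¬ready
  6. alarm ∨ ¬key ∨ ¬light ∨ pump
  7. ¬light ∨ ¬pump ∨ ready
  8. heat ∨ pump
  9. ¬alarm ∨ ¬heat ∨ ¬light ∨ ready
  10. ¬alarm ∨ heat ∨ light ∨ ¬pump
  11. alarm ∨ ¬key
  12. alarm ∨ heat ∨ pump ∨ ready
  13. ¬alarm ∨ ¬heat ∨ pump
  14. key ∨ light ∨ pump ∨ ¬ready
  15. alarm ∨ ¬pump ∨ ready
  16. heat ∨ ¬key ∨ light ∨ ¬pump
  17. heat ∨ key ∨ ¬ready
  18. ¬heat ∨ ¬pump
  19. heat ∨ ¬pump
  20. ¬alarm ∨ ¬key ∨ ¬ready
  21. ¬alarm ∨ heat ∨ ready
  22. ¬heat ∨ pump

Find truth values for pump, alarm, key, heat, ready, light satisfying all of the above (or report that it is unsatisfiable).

The formula is unsatisfiable.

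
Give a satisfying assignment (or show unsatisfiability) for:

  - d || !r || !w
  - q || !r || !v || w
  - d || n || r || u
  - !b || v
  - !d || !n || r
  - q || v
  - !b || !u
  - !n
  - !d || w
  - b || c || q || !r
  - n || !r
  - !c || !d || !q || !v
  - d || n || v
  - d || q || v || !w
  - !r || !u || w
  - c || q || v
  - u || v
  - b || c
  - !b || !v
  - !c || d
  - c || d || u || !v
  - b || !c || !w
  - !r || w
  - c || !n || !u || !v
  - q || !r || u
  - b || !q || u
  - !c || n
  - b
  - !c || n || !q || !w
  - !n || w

Unsatisfiable — no assignment works.

Case b = True:
  (!b || v) forces v = True.
  Clause (!b || !v) is falsified — contradiction.
Case b = False:
  Clause (b) is falsified — contradiction.
Both cases fail, so the formula is unsatisfiable.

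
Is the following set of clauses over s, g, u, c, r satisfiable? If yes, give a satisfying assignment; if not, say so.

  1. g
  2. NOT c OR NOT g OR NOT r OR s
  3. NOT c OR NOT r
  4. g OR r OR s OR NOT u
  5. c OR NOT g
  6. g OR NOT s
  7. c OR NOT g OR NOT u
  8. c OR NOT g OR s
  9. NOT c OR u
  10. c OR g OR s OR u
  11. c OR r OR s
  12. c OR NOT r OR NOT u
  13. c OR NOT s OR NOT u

s: False; g: True; u: True; c: True; r: False

Unit clause (g) forces g = True.
In (c OR NOT g) only c is left, so c = True.
In (NOT c OR u) only u is left, so u = True.
In (NOT c OR NOT r) only NOT r is left, so r = False.
Set s = False.
All clauses satisfied.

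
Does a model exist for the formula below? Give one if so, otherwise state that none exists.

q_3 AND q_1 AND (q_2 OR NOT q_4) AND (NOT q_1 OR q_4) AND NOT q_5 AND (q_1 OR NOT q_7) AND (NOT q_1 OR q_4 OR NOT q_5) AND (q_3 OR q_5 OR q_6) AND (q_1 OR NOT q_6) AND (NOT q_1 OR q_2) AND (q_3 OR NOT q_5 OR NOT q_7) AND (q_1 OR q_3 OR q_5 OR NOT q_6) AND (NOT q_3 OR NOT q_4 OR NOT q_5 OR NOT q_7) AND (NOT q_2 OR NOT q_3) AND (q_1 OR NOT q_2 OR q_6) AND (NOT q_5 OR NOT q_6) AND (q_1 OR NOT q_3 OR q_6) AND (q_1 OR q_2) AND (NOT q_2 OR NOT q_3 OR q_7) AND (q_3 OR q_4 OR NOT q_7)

Unsatisfiable

Case q_1 = True:
  (q_3) forces q_3 = True.
  (NOT q_1 OR q_4) forces q_4 = True.
  (q_2 OR NOT q_4) forces q_2 = True.
  Clause (NOT q_2 OR NOT q_3) is falsified — contradiction.
Case q_1 = False:
  Clause (q_1) is falsified — contradiction.
Both cases fail, so the formula is unsatisfiable.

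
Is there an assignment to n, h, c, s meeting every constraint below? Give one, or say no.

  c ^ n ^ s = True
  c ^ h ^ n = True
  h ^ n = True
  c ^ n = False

n = False, h = True, c = False, s = True

c ^ n ^ s = F ^ F ^ T = True ✓
c ^ h ^ n = F ^ T ^ F = True ✓
h ^ n = T ^ F = True ✓
c ^ n = F ^ F = False ✓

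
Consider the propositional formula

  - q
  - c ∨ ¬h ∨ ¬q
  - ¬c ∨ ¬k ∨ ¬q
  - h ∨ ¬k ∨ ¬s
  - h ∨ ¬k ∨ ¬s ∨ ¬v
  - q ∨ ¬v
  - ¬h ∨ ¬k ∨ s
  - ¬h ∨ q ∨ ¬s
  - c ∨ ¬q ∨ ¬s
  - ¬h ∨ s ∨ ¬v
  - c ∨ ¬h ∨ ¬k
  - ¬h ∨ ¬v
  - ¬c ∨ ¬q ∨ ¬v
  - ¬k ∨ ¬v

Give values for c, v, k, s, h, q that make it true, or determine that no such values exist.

c=F; v=F; k=T; s=F; h=F; q=T

Unit clause (q) forces q = True.
Set c = False.
  then (c ∨ ¬h ∨ ¬q) forces h = False.
  then (c ∨ ¬q ∨ ¬s) forces s = False.
Set v = False.
Set k = True.
All clauses satisfied.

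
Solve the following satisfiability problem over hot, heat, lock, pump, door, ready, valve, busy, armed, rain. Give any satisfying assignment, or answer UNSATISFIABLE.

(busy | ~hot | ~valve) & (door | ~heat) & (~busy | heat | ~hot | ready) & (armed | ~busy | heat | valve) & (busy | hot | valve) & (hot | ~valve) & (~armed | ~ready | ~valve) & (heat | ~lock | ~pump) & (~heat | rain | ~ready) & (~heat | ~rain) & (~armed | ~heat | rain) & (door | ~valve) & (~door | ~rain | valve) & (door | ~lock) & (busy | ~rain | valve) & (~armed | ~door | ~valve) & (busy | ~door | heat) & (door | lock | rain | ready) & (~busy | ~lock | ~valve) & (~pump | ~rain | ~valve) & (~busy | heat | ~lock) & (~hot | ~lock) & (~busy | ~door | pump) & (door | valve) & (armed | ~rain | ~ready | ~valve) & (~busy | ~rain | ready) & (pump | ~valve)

hot: False, heat: False, lock: False, pump: True, door: True, ready: True, valve: False, busy: True, armed: True, rain: False

Set hot = False.
  then (hot | ~valve) forces valve = False.
  then (door | valve) forces door = True.
  then (busy | hot | valve) forces busy = True.
  then (~door | ~rain | valve) forces rain = False.
  then (~busy | ~door | pump) forces pump = True.
Set heat = False.
  then (armed | ~busy | heat | valve) forces armed = True.
  then (heat | ~lock | ~pump) forces lock = False.
Set ready = True.
All clauses satisfied.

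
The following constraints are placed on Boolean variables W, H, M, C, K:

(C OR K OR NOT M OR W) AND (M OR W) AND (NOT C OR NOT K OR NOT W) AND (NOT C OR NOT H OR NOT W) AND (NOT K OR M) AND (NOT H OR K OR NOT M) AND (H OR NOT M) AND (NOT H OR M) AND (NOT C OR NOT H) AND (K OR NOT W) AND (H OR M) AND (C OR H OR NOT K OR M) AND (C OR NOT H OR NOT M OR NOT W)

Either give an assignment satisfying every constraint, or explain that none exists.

Try W = True:
  (K OR NOT W) forces K = True.
  (NOT C OR NOT K OR NOT W) forces C = False.
  (NOT K OR M) forces M = True.
  (H OR NOT M) forces H = True.
  clause (C OR NOT H OR NOT M OR NOT W) is falsified — backtrack.
So W = False.
  then (M OR W) forces M = True.
  then (H OR NOT M) forces H = True.
  then (NOT C OR NOT H) forces C = False.
  then (C OR K OR NOT M OR W) forces K = True.
All clauses satisfied.

W = False, H = True, M = True, C = False, K = True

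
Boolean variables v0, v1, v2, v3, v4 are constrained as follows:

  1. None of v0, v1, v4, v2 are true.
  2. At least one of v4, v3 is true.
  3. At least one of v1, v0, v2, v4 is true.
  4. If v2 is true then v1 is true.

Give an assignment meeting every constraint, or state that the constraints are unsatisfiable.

Case v0 = True:
  Constraint (1) is violated (v0=T) — contradiction.
Case v0 = False:
  (1) forces v1 = False.
  (1) forces v4 = False.
  (1) forces v2 = False.
  Constraint (3) is violated (v1=F, v0=F, v2=F, v4=F) — contradiction.
Both cases fail — unsatisfiable.

UNSATISFIABLE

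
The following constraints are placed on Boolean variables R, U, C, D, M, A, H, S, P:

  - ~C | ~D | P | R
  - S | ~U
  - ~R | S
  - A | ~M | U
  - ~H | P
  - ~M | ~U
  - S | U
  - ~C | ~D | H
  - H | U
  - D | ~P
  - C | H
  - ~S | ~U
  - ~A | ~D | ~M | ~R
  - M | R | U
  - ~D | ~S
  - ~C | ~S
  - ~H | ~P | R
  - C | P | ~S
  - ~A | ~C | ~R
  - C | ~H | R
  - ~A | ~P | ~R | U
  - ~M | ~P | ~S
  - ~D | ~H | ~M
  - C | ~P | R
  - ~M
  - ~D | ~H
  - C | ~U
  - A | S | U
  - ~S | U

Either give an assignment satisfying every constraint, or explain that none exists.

UNSATISFIABLE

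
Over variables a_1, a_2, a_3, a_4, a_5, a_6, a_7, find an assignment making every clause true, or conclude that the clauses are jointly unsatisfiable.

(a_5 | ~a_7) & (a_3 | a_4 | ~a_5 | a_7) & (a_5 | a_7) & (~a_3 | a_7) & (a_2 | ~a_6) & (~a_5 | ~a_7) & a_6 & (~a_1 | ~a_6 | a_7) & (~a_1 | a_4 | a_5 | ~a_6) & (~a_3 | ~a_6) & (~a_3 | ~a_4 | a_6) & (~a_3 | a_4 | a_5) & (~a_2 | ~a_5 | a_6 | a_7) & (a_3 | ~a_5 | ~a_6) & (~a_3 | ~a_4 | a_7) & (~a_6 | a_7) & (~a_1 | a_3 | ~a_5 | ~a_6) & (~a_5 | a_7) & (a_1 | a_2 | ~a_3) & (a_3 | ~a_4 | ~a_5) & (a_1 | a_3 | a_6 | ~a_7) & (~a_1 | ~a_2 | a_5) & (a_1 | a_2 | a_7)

Case a_5 = True:
  (~a_5 | ~a_7) forces a_7 = False.
  Clause (~a_5 | a_7) is falsified — contradiction.
Case a_5 = False:
  (a_5 | ~a_7) forces a_7 = False.
  Clause (a_5 | a_7) is falsified — contradiction.
Both cases fail, so the formula is unsatisfiable.

No satisfying assignment exists.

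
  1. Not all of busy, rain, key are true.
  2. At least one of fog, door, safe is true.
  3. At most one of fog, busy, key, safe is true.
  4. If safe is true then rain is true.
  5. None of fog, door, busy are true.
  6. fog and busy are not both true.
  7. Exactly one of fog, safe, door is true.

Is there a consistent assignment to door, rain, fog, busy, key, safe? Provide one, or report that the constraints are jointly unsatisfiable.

door=F; rain=T; fog=F; busy=F; key=F; safe=T

  (1) {busy, rain, key}: 1/3 true — not all ✓
  (2) {fog, door, safe}: 1 true — at least one ✓
  (3) {fog, busy, key, safe}: 1 true — at most one ✓
  (4) safe=T ⇒ rain: T ✓
  (5) {fog, door, busy}: 0 true — none ✓
  (6) fog=F, busy=F — not both ✓
  (7) {fog, safe, door}: 1 true — exactly one ✓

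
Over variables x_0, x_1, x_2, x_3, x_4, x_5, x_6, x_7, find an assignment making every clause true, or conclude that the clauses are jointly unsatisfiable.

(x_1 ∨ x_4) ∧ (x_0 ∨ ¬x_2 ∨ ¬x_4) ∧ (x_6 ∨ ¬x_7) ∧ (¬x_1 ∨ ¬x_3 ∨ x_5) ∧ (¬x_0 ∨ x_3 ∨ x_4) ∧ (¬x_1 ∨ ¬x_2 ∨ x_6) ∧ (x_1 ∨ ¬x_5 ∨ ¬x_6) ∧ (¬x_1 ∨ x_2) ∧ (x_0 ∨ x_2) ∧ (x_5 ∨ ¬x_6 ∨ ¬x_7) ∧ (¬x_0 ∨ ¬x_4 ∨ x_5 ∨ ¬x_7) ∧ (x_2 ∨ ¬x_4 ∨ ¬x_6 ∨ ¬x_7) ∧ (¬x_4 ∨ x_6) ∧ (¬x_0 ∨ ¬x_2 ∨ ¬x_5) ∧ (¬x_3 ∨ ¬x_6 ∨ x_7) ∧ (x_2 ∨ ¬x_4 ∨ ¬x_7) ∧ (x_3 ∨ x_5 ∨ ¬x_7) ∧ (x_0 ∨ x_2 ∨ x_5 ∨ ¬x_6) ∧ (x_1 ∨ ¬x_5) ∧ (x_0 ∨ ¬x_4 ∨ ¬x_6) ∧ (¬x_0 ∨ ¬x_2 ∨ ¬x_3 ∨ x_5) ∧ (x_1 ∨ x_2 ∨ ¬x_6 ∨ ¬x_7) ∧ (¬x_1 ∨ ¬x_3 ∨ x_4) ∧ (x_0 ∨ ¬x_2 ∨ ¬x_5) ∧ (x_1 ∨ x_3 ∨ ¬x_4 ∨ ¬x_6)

Set x_0 = False.
  then (x_0 ∨ x_2) forces x_2 = True.
  then (x_0 ∨ ¬x_2 ∨ ¬x_5) forces x_5 = False.
  then (x_0 ∨ ¬x_2 ∨ ¬x_4) forces x_4 = False.
  then (x_1 ∨ x_4) forces x_1 = True.
  then (¬x_1 ∨ ¬x_3 ∨ x_5) forces x_3 = False.
  then (¬x_1 ∨ ¬x_2 ∨ x_6) forces x_6 = True.
  then (x_5 ∨ ¬x_6 ∨ ¬x_7) forces x_7 = False.
All clauses satisfied.

x_0: False; x_1: True; x_2: True; x_3: False; x_4: False; x_5: False; x_6: True; x_7: False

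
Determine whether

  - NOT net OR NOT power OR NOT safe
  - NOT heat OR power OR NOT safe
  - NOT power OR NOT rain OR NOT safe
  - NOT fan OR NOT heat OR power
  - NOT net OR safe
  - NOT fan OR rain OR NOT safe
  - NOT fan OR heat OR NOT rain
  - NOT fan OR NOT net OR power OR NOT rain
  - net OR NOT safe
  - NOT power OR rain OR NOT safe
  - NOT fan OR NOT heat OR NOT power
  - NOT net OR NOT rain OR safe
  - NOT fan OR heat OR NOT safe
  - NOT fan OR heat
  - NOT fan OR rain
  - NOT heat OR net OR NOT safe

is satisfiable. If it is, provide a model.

heat = False, fan = False, safe = False, power = False, rain = True, net = False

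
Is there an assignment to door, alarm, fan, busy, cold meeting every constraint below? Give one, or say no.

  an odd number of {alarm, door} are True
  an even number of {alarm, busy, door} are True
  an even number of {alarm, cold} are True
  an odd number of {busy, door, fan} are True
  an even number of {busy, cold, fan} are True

door: False, alarm: True, fan: False, busy: True, cold: True

{alarm, door}: 1 true → odd ✓
{alarm, busy, door}: 2 true → even ✓
{alarm, cold}: 2 true → even ✓
{busy, door, fan}: 1 true → odd ✓
{busy, cold, fan}: 2 true → even ✓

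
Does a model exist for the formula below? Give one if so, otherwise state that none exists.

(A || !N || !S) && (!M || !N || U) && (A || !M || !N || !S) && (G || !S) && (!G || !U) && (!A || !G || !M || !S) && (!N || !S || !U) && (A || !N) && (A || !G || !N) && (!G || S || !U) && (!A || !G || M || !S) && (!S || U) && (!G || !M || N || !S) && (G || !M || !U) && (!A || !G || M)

Set N = False.
Set G = False.
  then (G || !S) forces S = False.
Set U = True.
  then (G || !M || !U) forces M = False.
Set A = True.
All clauses satisfied.

N = False; G = False; U = True; A = True; S = False; M = False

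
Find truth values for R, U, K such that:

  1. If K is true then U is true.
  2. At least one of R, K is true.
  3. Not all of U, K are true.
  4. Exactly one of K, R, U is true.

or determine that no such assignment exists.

R=T, U=F, K=F

  (1) K=F ⇒ U: vacuous ✓
  (2) {R, K}: 1 true — at least one ✓
  (3) {U, K}: 0/2 true — not all ✓
  (4) {K, R, U}: 1 true — exactly one ✓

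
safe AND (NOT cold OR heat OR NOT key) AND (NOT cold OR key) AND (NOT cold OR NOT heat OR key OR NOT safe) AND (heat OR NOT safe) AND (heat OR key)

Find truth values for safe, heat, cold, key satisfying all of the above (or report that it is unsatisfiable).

safe = True; heat = True; cold = False; key = False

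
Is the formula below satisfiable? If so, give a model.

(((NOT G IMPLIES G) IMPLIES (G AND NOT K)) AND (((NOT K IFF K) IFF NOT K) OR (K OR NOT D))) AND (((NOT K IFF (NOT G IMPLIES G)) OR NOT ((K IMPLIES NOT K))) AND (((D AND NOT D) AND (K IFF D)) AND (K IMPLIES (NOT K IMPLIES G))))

Unsatisfiable

Case D = True: the conjunct NOT D is False.
Case D = False: the conjunct D is False.
Both cases fail — unsatisfiable.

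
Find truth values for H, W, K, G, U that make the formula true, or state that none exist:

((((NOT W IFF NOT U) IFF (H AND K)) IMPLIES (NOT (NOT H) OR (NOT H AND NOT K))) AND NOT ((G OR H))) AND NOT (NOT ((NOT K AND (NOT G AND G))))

The conjunct NOT (NOT ((NOT K AND (NOT G AND G)))) is unsatisfiable on its own:
  K=F, G=F: evaluates to False.
  K=F, G=T: evaluates to False.
  K=T, G=F: evaluates to False.
  K=T, G=T: evaluates to False.
So the whole conjunction is unsatisfiable.

The formula is unsatisfiable.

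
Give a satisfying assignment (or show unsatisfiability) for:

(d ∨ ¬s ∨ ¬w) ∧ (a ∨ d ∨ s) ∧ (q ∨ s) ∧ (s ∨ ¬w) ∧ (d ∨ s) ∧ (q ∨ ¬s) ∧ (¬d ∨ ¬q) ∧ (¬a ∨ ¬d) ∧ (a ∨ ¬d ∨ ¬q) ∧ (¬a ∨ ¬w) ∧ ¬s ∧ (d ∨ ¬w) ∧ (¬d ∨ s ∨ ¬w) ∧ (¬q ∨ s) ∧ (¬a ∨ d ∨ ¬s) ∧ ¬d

The formula is unsatisfiable.

Case d = True:
  Clause (¬d) is falsified — contradiction.
Case d = False:
  (d ∨ s) forces s = True.
  Clause (¬s) is falsified — contradiction.
Both cases fail, so the formula is unsatisfiable.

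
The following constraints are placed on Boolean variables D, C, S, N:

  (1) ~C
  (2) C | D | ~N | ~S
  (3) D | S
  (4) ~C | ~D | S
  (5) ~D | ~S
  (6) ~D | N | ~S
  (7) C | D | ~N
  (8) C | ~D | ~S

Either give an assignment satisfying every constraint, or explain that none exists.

Unit clause (~C) forces C = False.
Set D = True.
  then (~D | ~S) forces S = False.
Set N = True.
All clauses satisfied.

D = True, C = False, S = False, N = True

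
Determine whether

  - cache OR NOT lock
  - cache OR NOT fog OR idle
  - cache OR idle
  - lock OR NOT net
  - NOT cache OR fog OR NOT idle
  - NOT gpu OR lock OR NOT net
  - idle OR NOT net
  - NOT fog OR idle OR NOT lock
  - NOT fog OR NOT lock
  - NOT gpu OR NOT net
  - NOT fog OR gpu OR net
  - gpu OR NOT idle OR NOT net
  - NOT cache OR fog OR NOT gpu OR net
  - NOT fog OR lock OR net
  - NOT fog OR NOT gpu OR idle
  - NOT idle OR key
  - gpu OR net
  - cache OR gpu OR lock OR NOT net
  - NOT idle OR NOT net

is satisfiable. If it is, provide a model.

gpu: True, key: True, net: False, lock: False, cache: False, idle: True, fog: False

Try gpu = False:
  (gpu OR net) forces net = True.
  (lock OR NOT net) forces lock = True.
  (cache OR NOT lock) forces cache = True.
  (idle OR NOT net) forces idle = True.
  clause (gpu OR NOT idle OR NOT net) is falsified — backtrack.
So gpu = True.
  then (NOT gpu OR NOT net) forces net = False.
Try key = False:
  (NOT idle OR key) forces idle = False.
  (cache OR idle) forces cache = True.
  (NOT cache OR fog OR NOT gpu OR net) forces fog = True.
  clause (NOT fog OR NOT gpu OR idle) is falsified — backtrack.
So key = True.
Set lock = False.
  then (NOT fog OR lock OR net) forces fog = False.
  then (NOT cache OR fog OR NOT gpu OR net) forces cache = False.
  then (cache OR idle) forces idle = True.
All clauses satisfied.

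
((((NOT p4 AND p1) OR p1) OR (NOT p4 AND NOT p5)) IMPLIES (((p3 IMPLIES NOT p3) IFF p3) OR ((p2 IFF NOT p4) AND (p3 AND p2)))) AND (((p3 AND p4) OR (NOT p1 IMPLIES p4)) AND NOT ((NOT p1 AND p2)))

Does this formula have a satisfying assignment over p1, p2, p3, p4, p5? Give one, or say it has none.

p1 = False; p2 = False; p3 = True; p4 = True; p5 = False

  (((NOT p4 AND p1) OR p1) OR (NOT p4 AND NOT p5)) IMPLIES (((p3 IMPLIES NOT p3) IFF p3) OR ((p2 IFF NOT p4) AND (p3 AND p2))) = True
    ((NOT p4 AND p1) OR p1) OR (NOT p4 AND NOT p5) = False
      (NOT p4 AND p1) OR p1 = False
        NOT p4 AND p1 = False
          NOT p4 = False
      NOT p4 AND NOT p5 = False
        NOT p4 = False
        NOT p5 = True
    ((p3 IMPLIES NOT p3) IFF p3) OR ((p2 IFF NOT p4) AND (p3 AND p2)) = False
      (p3 IMPLIES NOT p3) IFF p3 = False
        p3 IMPLIES NOT p3 = False
          NOT p3 = False
      (p2 IFF NOT p4) AND (p3 AND p2) = False
        p2 IFF NOT p4 = True
          NOT p4 = False
        p3 AND p2 = False
  ((p3 AND p4) OR (NOT p1 IMPLIES p4)) AND NOT ((NOT p1 AND p2)) = True
    (p3 AND p4) OR (NOT p1 IMPLIES p4) = True
      p3 AND p4 = True
      NOT p1 IMPLIES p4 = True
        NOT p1 = True
    NOT ((NOT p1 AND p2)) = True
      NOT p1 AND p2 = False
        NOT p1 = True
Both conjuncts True, so the formula holds.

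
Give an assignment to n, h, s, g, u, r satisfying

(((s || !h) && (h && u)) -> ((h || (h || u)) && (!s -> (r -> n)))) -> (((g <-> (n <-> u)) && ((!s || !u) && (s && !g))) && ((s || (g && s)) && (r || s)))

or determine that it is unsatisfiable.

n = True, h = False, s = True, g = False, u = False, r = True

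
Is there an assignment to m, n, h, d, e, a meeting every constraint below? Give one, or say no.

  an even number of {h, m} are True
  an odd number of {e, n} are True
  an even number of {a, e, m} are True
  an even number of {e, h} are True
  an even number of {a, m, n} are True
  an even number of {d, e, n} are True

Unsatisfiable

Adding constraints 2, 3, 5 mod 2: every variable appears an even number of times on the left, so the left side is 0.
But the right sides sum to 1 (mod 2). 0 ≠ 1 — the system is inconsistent.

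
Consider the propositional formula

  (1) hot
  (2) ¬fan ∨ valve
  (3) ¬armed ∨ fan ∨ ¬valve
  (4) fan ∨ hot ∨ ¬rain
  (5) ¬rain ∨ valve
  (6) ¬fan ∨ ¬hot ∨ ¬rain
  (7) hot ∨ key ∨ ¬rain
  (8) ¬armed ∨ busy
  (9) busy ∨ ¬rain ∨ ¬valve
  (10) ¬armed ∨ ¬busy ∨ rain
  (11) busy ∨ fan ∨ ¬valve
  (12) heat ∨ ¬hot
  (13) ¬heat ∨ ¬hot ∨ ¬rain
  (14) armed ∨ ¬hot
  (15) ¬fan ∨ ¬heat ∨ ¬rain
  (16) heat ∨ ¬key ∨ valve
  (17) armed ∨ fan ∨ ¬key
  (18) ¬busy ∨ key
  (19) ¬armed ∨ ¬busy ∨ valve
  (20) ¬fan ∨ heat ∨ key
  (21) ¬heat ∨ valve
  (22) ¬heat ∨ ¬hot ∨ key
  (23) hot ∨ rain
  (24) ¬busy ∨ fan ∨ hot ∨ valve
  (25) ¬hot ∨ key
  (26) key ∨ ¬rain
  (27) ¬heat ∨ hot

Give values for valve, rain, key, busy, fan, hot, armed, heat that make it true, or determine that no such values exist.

Case hot = True:
  (heat ∨ ¬hot) forces heat = True.
  (¬heat ∨ ¬hot ∨ ¬rain) forces rain = False.
  (armed ∨ ¬hot) forces armed = True.
  (¬armed ∨ busy) forces busy = True.
  Clause (¬armed ∨ ¬busy ∨ rain) is falsified — contradiction.
Case hot = False:
  Clause (hot) is falsified — contradiction.
Both cases fail, so the formula is unsatisfiable.

UNSATISFIABLE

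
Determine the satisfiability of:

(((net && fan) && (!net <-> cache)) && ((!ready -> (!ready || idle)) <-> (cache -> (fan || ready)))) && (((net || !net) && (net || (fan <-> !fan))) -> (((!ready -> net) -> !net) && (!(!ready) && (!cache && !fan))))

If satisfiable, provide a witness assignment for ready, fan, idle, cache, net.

Unsatisfiable

Case net = True: the conjunct ((net || !net) && (net || (fan <-> !fan))) -> (((!ready -> net) -> !net) && (!(!ready) && (!cache && !fan))) becomes (True && True) -> (False && (!(!ready) && (!cache && !fan))) = False.
Case net = False: the conjunct net is False.
Both cases fail — unsatisfiable.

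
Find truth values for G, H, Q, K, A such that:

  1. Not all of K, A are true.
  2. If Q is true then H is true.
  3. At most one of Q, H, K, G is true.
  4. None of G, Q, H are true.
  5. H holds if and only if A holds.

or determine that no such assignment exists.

G = False, H = False, Q = False, K = True, A = False

  (1) {K, A}: 1/2 true — not all ✓
  (2) Q=F ⇒ H: vacuous ✓
  (3) {Q, H, K, G}: 1 true — at most one ✓
  (4) {G, Q, H}: 0 true — none ✓
  (5) H=F, A=F — same ✓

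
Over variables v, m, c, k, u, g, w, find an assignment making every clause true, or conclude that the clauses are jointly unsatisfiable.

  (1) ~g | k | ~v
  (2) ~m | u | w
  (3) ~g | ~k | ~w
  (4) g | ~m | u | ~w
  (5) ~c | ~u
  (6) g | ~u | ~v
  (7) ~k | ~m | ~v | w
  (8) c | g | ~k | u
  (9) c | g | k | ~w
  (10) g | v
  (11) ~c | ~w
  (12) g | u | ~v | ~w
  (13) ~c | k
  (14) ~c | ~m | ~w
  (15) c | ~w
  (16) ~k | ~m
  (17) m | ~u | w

v = False, m = False, c = False, k = False, u = False, g = True, w = False

Set v = False.
  then (g | v) forces g = True.
Set m = False.
Set c = False.
  then (c | ~w) forces w = False.
  then (m | ~u | w) forces u = False.
Set k = False.
All clauses satisfied.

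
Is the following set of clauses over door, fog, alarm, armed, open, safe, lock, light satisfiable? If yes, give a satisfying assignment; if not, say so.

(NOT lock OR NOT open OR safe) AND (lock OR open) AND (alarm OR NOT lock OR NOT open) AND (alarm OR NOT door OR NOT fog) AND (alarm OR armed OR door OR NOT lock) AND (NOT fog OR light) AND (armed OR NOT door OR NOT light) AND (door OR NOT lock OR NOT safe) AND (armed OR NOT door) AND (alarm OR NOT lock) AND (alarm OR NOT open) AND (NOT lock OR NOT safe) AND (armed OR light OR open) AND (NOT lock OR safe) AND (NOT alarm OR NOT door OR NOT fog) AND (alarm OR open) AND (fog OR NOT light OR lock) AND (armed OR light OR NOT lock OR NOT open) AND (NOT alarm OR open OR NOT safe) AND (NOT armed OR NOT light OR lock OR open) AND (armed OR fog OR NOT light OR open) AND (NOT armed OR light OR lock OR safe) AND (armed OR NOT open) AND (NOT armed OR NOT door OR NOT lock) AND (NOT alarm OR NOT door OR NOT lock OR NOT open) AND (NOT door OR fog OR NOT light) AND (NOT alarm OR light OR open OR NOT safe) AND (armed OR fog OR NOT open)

door: False, fog: False, alarm: True, armed: True, open: True, safe: True, lock: False, light: False

Set door = False.
Set fog = False.
Try alarm = False:
  (alarm OR NOT lock) forces lock = False.
  (lock OR open) forces open = True.
  clause (alarm OR NOT open) is falsified — backtrack.
So alarm = True.
Set armed = True.
Try open = False:
  (lock OR open) forces lock = True.
  (door OR NOT lock OR NOT safe) forces safe = False.
  clause (NOT lock OR safe) is falsified — backtrack.
So open = True.
Set safe = True.
  then (door OR NOT lock OR NOT safe) forces lock = False.
  then (fog OR NOT light OR lock) forces light = False.
All clauses satisfied.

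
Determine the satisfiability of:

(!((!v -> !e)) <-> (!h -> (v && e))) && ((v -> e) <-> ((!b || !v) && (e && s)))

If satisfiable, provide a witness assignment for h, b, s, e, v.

h=F, b=T, s=T, e=F, v=T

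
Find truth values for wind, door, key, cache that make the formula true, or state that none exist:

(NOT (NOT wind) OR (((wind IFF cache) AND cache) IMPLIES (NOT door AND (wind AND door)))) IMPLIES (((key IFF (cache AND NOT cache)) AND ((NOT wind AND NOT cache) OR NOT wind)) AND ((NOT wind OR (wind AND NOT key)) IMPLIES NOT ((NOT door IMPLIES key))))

wind = False; door = False; key = False; cache = True

  (NOT (NOT wind) OR (((wind IFF cache) AND cache) IMPLIES (NOT door AND (wind AND door)))) IMPLIES (((key IFF (cache AND NOT cache)) AND ((NOT wind AND NOT cache) OR NOT wind)) AND ((NOT wind OR (wind AND NOT key)) IMPLIES NOT ((NOT door IMPLIES key)))) = True
    NOT (NOT wind) OR (((wind IFF cache) AND cache) IMPLIES (NOT door AND (wind AND door))) = True
      NOT (NOT wind) = False
        NOT wind = True
      ((wind IFF cache) AND cache) IMPLIES (NOT door AND (wind AND door)) = True
        (wind IFF cache) AND cache = False
          wind IFF cache = False
        NOT door AND (wind AND door) = False
          NOT door = True
          wind AND door = False
    ((key IFF (cache AND NOT cache)) AND ((NOT wind AND NOT cache) OR NOT wind)) AND ((NOT wind OR (wind AND NOT key)) IMPLIES NOT ((NOT door IMPLIES key))) = True
      (key IFF (cache AND NOT cache)) AND ((NOT wind AND NOT cache) OR NOT wind) = True
        key IFF (cache AND NOT cache) = True
          cache AND NOT cache = False
            NOT cache = False
        (NOT wind AND NOT cache) OR NOT wind = True
          NOT wind AND NOT cache = False
            NOT wind = True
            NOT cache = False
          NOT wind = True
      (NOT wind OR (wind AND NOT key)) IMPLIES NOT ((NOT door IMPLIES key)) = True
        NOT wind OR (wind AND NOT key) = True
          NOT wind = True
          wind AND NOT key = False
            NOT key = True
        NOT ((NOT door IMPLIES key)) = True
          NOT door IMPLIES key = False
            NOT door = True
The formula evaluates to True.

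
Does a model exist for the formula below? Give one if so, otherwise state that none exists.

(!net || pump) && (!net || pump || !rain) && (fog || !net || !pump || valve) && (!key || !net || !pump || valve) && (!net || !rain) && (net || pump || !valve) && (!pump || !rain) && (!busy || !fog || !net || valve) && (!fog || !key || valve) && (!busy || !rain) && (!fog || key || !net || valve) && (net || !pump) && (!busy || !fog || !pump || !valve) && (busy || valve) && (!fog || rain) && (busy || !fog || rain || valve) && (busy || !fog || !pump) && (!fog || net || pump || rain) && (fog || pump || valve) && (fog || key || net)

rain = False; net = True; fog = False; key = True; pump = True; busy = True; valve = True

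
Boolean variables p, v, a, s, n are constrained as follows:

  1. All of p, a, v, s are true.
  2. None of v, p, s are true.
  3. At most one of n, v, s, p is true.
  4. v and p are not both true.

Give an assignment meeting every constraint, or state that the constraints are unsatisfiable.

Unsatisfiable — no assignment works.

Case p = True:
  Constraint (2) is violated (p=T) — contradiction.
Case p = False:
  Constraint (1) is violated (p=F) — contradiction.
Both cases fail — unsatisfiable.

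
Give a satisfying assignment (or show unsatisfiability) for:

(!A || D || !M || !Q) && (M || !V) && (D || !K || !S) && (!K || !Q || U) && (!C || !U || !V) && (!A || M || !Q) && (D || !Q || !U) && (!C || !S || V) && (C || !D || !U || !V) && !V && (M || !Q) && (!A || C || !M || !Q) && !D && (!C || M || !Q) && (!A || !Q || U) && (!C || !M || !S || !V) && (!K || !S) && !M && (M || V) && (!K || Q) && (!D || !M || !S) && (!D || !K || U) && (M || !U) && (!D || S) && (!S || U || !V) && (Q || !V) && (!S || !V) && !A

Case M = True:
  Clause (!M) is falsified — contradiction.
Case M = False:
  (M || !V) forces V = False.
  Clause (M || V) is falsified — contradiction.
Both cases fail, so the formula is unsatisfiable.

Unsatisfiable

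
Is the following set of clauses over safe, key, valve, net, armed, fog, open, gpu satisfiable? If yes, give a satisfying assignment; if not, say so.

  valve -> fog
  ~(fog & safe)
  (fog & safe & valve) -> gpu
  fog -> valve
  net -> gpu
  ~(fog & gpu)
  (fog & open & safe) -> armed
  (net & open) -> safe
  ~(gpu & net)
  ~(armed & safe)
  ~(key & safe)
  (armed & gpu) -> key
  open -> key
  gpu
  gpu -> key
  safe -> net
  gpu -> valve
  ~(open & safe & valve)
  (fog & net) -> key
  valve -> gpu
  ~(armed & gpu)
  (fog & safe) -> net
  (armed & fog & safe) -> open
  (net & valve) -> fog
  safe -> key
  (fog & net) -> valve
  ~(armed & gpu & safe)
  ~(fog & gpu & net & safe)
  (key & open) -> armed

Unsatisfiable

Case fog = True:
  (~fog | ~safe) forces safe = False.
  (~fog | valve) forces valve = True.
  (gpu | ~valve) forces gpu = True.
  Clause (~fog | ~gpu) is falsified — contradiction.
Case fog = False:
  (gpu) forces gpu = True.
  (~gpu | valve) forces valve = True.
  Clause (fog | ~valve) is falsified — contradiction.
Both cases fail, so the formula is unsatisfiable.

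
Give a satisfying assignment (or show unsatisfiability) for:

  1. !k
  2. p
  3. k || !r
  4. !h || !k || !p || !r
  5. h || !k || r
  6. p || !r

Unit clause (!k) forces k = False.
Unit clause (p) forces p = True.
In (k || !r) only !r is left, so r = False.
Set h = True.
All clauses satisfied.

r: False, k: False, h: True, p: True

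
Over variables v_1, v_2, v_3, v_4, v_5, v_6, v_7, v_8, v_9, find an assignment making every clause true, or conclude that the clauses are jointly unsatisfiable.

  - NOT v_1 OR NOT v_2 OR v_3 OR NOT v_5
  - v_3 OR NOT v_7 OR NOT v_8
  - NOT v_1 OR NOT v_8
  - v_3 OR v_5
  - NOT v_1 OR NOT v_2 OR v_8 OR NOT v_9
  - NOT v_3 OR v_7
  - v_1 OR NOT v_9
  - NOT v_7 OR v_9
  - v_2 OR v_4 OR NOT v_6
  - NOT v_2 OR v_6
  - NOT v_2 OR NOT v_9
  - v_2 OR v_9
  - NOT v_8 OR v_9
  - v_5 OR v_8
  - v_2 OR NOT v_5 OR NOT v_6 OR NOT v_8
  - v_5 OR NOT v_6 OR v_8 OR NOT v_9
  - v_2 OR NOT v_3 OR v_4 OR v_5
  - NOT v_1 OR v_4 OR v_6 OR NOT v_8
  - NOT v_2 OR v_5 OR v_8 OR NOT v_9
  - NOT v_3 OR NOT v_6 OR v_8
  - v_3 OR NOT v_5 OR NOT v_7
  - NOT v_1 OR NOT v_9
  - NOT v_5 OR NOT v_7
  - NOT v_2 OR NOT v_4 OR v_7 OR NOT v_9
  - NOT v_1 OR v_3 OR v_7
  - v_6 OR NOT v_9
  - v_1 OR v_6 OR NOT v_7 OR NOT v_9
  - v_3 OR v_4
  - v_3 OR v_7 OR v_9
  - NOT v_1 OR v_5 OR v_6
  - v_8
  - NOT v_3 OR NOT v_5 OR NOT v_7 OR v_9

Case v_8 = True:
  (NOT v_1 OR NOT v_8) forces v_1 = False.
  (v_1 OR NOT v_9) forces v_9 = False.
  Clause (NOT v_8 OR v_9) is falsified — contradiction.
Case v_8 = False:
  Clause (v_8) is falsified — contradiction.
Both cases fail, so the formula is unsatisfiable.

No satisfying assignment exists.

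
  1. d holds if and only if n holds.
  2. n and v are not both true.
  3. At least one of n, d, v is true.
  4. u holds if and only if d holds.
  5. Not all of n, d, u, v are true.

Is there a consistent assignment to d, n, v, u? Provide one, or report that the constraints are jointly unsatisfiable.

d = False, n = False, v = True, u = False

  (1) d=F, n=F — same ✓
  (2) n=F, v=T — not both ✓
  (3) {n, d, v}: 1 true — at least one ✓
  (4) u=F, d=F — same ✓
  (5) {n, d, u, v}: 1/4 true — not all ✓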